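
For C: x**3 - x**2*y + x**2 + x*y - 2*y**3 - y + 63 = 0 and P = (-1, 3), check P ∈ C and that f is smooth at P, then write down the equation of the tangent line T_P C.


Tangent line at P: 10*x - 57*y + 181 = 0.

Step 1: f(-1, 3) = 0, so P lies on C.
Step 2: partial derivatives
  f_x(x, y) = 3*x**2 - 2*x*y + 2*x + y, f_y(x, y) = -x**2 + x - 6*y**2 - 1.
  f_x(P) = 10, f_y(P) = -57 (gradient nonzero, so P is smooth).
Step 3: tangent line at P: 10·(x − -1) + -57·(y − 3) = 0.
Expanding: 10*x - 57*y + 181 = 0.


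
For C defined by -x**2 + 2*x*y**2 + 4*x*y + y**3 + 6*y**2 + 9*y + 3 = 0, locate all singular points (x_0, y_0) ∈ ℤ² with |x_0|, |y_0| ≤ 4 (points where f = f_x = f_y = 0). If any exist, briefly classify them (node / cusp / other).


Singular points: {(-1, -1)}; classification: node.

Compute partial derivatives:
  f_x = -2*x + 2*y**2 + 4*y.
  f_y = 4*x*y + 4*x + 3*y**2 + 12*y + 9.
Scan x_0 ∈ {−4, ..., 4}. For each x_0, f_y(x_0, y) is a polynomial in y; find its integer roots y ∈ {−4, ..., 4}, then test f_x and f at those candidates.
  x = -4: f_y(-4, y) = 3*y**2 - 4*y - 7; vanishes at y ∈ {-1}. (-4, -1): f_x = 6 ≠ 0.
  x = -3: f_y(-3, y) = 3*y**2 - 3; vanishes at y ∈ {-1, 1}. (-3, -1): f_x = 4 ≠ 0; (-3, 1): f_x = 12 ≠ 0.
  x = -2: f_y(-2, y) = 3*y**2 + 4*y + 1; vanishes at y ∈ {-1}. (-2, -1): f_x = 2 ≠ 0.
  x = -1: f_y(-1, y) = 3*y**2 + 8*y + 5; vanishes at y ∈ {-1}. (-1, -1): f_x = 0, f = 0 — SINGULAR.
  x = 0: f_y(0, y) = 3*y**2 + 12*y + 9; vanishes at y ∈ {-3, -1}. (0, -3): f_x = 6 ≠ 0; (0, -1): f_x = -2 ≠ 0.
  x = 1: f_y(1, y) = 3*y**2 + 16*y + 13; vanishes at y ∈ {-1}. (1, -1): f_x = -4 ≠ 0.
  x = 2: f_y(2, y) = 3*y**2 + 20*y + 17; vanishes at y ∈ {-1}. (2, -1): f_x = -6 ≠ 0.
  x = 3: f_y(3, y) = 3*y**2 + 24*y + 21; vanishes at y ∈ {-1}. (3, -1): f_x = -8 ≠ 0.
  x = 4: f_y(4, y) = 3*y**2 + 28*y + 25; vanishes at y ∈ {-1}. (4, -1): f_x = -10 ≠ 0.
Only singular point on the grid: (-1, -1).
Classify: substitute x = -1 + u, y = -1 + v and expand: f = -u**2 + 2*u*v**2 + v**3 + v**2.
No constant or linear terms (consistent with a singular point). Quadratic part: -u**2 + v**2. Cubic part: 2*u*v**2 + v**3.
The quadratic part v**2 - u**2 = (v − u)(v + u) splits into two distinct linear factors, so there are two distinct tangent lines y − -1 = ±(x − -1) — this is a node (ordinary double point).
Classification: node.


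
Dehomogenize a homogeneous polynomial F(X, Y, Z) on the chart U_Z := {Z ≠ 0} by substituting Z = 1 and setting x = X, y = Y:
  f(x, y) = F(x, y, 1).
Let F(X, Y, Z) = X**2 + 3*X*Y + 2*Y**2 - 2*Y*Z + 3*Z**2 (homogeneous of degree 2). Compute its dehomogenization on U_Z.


f(x, y) = x**2 + 3*x*y + 2*y**2 - 2*y + 3

On U_Z we set Z = 1. Each monomial c·X^i·Y^j·Z^k in F becomes c·x^i·y^j·1^k = c·x^i·y^j.
Substituting Z = 1: F(X, Y, 1) = x**2 + 3*x*y + 2*y**2 - 2*y + 3.
Note: deg(f) ≤ deg(F) = 2; strict inequality happens when F is divisible by Z (lost terms).


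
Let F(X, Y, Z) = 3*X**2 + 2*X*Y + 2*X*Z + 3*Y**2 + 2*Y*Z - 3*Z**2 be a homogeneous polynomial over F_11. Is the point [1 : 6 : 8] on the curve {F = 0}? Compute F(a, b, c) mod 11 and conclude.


F(1,6,8) ≡ 10 (mod 11); P is NOT on the curve.

Evaluate F(1, 6, 8) term-by-term (mod 11).
  3*X**2 ↦ 3·1·1·1 = 3
  2*X*Y ↦ 2·1·6·1 = 12
  2*X*Z ↦ 2·1·1·8 = 16
  3*Y**2 ↦ 3·1·36·1 = 108
  2*Y*Z ↦ 2·1·6·8 = 96
  -3*Z**2 ↦ -3·1·1·64 = -192
Sum: F(1, 6, 8) = (3) + (12) + (16) + (108) + (96) + (-192) = 43.
Reducing mod 11: 43 ≡ 10 (mod 11).
Since F(a, b, c) ≡ 10 ≠ 0 (mod 11), P does NOT lie on the curve.


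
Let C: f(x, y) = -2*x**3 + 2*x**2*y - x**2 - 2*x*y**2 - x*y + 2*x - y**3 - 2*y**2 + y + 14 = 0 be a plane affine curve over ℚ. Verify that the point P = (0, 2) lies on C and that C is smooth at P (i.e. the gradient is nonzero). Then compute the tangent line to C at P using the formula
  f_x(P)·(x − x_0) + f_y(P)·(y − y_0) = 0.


Tangent line at P: -8*x - 19*y + 38 = 0.

Step 1: f(0, 2) = 0, so P lies on C.
Step 2: partial derivatives
  f_x(x, y) = -6*x**2 + 4*x*y - 2*x - 2*y**2 - y + 2, f_y(x, y) = 2*x**2 - 4*x*y - x - 3*y**2 - 4*y + 1.
  f_x(P) = -8, f_y(P) = -19 (gradient nonzero, so P is smooth).
Step 3: tangent line at P: -8·(x − 0) + -19·(y − 2) = 0.
Expanding: -8*x - 19*y + 38 = 0.


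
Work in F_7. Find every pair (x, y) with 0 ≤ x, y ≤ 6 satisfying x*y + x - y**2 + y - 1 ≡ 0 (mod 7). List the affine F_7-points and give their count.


Affine F_7-points: {(0, 3), (0, 5), (1, 0), (1, 2), (4, 1), (4, 4)}; count = 6.

For each of the 49 pairs (x, y) ∈ F_7², evaluate f(x, y) mod 7. Record the zeros.
  x = 0: [0↦6, 1↦6, 2↦4, 3↦0, 4↦1, 5↦0, 6↦4]  zeros at y ∈ {3, 5}
  x = 1: [0↦0, 1↦1, 2↦0, 3↦4, 4↦6, 5↦6, 6↦4]  zeros at y ∈ {0, 2}
  x = 2: [0↦1, 1↦3, 2↦3, 3↦1, 4↦4, 5↦5, 6↦4]  zeros at y ∈ ∅
  x = 3: [0↦2, 1↦5, 2↦6, 3↦5, 4↦2, 5↦4, 6↦4]  zeros at y ∈ ∅
  x = 4: [0↦3, 1↦0, 2↦2, 3↦2, 4↦0, 5↦3, 6↦4]  zeros at y ∈ {1, 4}
  x = 5: [0↦4, 1↦2, 2↦5, 3↦6, 4↦5, 5↦2, 6↦4]  zeros at y ∈ ∅
  x = 6: [0↦5, 1↦4, 2↦1, 3↦3, 4↦3, 5↦1, 6↦4]  zeros at y ∈ ∅
Collecting zeros: affine points = {(0, 3), (0, 5), (1, 0), (1, 2), (4, 1), (4, 4)}.
Total count |C(F_7)_aff| = 6.


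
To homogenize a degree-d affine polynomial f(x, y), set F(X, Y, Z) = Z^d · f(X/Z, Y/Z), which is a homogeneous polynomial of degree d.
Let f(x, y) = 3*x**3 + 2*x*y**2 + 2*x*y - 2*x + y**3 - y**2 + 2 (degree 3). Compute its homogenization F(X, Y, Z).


F(X, Y, Z) = 3*X**3 + 2*X*Y**2 + 2*X*Y*Z - 2*X*Z**2 + Y**3 - Y**2*Z + 2*Z**3

deg(f) = 3.
Substitute x = X/Z, y = Y/Z into f, then multiply by Z^3.
  monomial 3·x^3·y^0 ↦ 3·X^3·Y^0·Z^0.
  monomial 2·x^1·y^2 ↦ 2·X^1·Y^2·Z^0.
  monomial 2·x^1·y^1 ↦ 2·X^1·Y^1·Z^1.
  monomial -2·x^1·y^0 ↦ -2·X^1·Y^0·Z^2.
  monomial 1·x^0·y^3 ↦ 1·X^0·Y^3·Z^0.
  monomial -1·x^0·y^2 ↦ -1·X^0·Y^2·Z^1.
  monomial 2·x^0·y^0 ↦ 2·X^0·Y^0·Z^3.
Collecting: F(X, Y, Z) = 3*X**3 + 2*X*Y**2 + 2*X*Y*Z - 2*X*Z**2 + Y**3 - Y**2*Z + 2*Z**3.


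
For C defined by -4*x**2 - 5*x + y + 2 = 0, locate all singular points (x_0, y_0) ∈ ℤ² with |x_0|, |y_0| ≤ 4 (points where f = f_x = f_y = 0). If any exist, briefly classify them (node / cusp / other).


No singular points in the scanned grid; C is smooth there.

Compute partial derivatives:
  f_x = -8*x - 5.
  f_y = 1.
f_y = 1 is a nonzero constant, so f_y never vanishes: no point (x, y) can satisfy f = f_x = f_y = 0. In particular no (x, y) ∈ {−4, ..., 4}² is singular; the curve is smooth.


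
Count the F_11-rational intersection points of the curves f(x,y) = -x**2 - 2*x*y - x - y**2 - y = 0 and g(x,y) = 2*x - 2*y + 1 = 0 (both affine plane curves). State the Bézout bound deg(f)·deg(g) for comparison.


Common zeros: {(2, 8), (8, 3)}; count = 2; Bézout bound = 2.

deg(f) = 2, deg(g) = 1, so Bézout bound = 2.
Scan x ∈ F_11. For each x, list the y ∈ F_11 with f(x, y) ≡ 0 and those with g(x, y) ≡ 0 (mod 11); the common zeros in that column are the intersection.
  x = 0: f ≡ 0 at y ∈ {0, 10}; g ≡ 0 at y ∈ {6}; common: ∅.
  x = 1: f ≡ 0 at y ∈ {9, 10}; g ≡ 0 at y ∈ {7}; common: ∅.
  x = 2: f ≡ 0 at y ∈ {8, 9}; g ≡ 0 at y ∈ {8}; common: {8}.
  x = 3: f ≡ 0 at y ∈ {7, 8}; g ≡ 0 at y ∈ {9}; common: ∅.
  x = 4: f ≡ 0 at y ∈ {6, 7}; g ≡ 0 at y ∈ {10}; common: ∅.
  x = 5: f ≡ 0 at y ∈ {5, 6}; g ≡ 0 at y ∈ {0}; common: ∅.
  x = 6: f ≡ 0 at y ∈ {4, 5}; g ≡ 0 at y ∈ {1}; common: ∅.
  x = 7: f ≡ 0 at y ∈ {3, 4}; g ≡ 0 at y ∈ {2}; common: ∅.
  x = 8: f ≡ 0 at y ∈ {2, 3}; g ≡ 0 at y ∈ {3}; common: {3}.
  x = 9: f ≡ 0 at y ∈ {1, 2}; g ≡ 0 at y ∈ {4}; common: ∅.
  x = 10: f ≡ 0 at y ∈ {0, 1}; g ≡ 0 at y ∈ {5}; common: ∅.
Collecting: common zeros = {(2, 8), (8, 3)}, so the count is 2.
Comparison with the Bézout bound: 2 ≤ 2 = deg(f)·deg(g), as expected for curves with no common component (the bound is attained).


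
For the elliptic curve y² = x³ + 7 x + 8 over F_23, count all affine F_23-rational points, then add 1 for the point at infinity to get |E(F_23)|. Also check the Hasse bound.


Affine points = {(0, 10), (0, 13), (1, 4), (1, 19), (4, 10), (4, 13), (6, 6), (6, 17), (7, 3), (7, 20), (8, 1), (8, 22), (9, 8), (9, 15), (11, 6), (11, 17), (12, 7), (12, 16), (17, 7), (17, 16), (18, 3), (18, 20), (19, 10), (19, 13), (20, 11), (20, 12), (21, 3), (21, 20), (22, 0)}; affine count = 29; |E(F_23)| = 30.

Discriminant check: Δ ∝ 4a³ + 27b² = 4·7³ + 27·8² = 4·343 + 27·64 ≡ 18 (mod 23). Nonzero ⇒ E is nonsingular.
For each x ∈ F_23, compute rhs = x³ + 7·x + 8 mod 23, then count y ∈ F_23 with y² ≡ rhs.
  x = 0: rhs = 8, matching y values: 10, 13 (2 points).
  x = 1: rhs = 16, matching y values: 4, 19 (2 points).
  x = 2: rhs = 7, matching y values: none (0 points).
  x = 3: rhs = 10, matching y values: none (0 points).
  x = 4: rhs = 8, matching y values: 10, 13 (2 points).
  x = 5: rhs = 7, matching y values: none (0 points).
  x = 6: rhs = 13, matching y values: 6, 17 (2 points).
  x = 7: rhs = 9, matching y values: 3, 20 (2 points).
  x = 8: rhs = 1, matching y values: 1, 22 (2 points).
  x = 9: rhs = 18, matching y values: 8, 15 (2 points).
  x = 10: rhs = 20, matching y values: none (0 points).
  x = 11: rhs = 13, matching y values: 6, 17 (2 points).
  x = 12: rhs = 3, matching y values: 7, 16 (2 points).
  x = 13: rhs = 19, matching y values: none (0 points).
  x = 14: rhs = 21, matching y values: none (0 points).
  x = 15: rhs = 15, matching y values: none (0 points).
  x = 16: rhs = 7, matching y values: none (0 points).
  x = 17: rhs = 3, matching y values: 7, 16 (2 points).
  x = 18: rhs = 9, matching y values: 3, 20 (2 points).
  x = 19: rhs = 8, matching y values: 10, 13 (2 points).
  x = 20: rhs = 6, matching y values: 11, 12 (2 points).
  x = 21: rhs = 9, matching y values: 3, 20 (2 points).
  x = 22: rhs = 0, matching y values: 0 (1 points).
Total affine count: 29.
Full point count |E(F_23)| = 29 + 1 = 30.
Hasse bound: |30 − (23+1)| = |6| = 6 ≤ 2√23 ≈ 9.5917 ✓.


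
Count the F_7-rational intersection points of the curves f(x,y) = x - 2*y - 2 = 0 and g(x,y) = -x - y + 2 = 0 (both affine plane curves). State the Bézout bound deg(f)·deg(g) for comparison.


Common zeros: {(2, 0)}; count = 1; Bézout bound = 1.

deg(f) = 1, deg(g) = 1, so Bézout bound = 1.
Scan x ∈ F_7. For each x, list the y ∈ F_7 with f(x, y) ≡ 0 and those with g(x, y) ≡ 0 (mod 7); the common zeros in that column are the intersection.
  x = 0: f ≡ 0 at y ∈ {6}; g ≡ 0 at y ∈ {2}; common: ∅.
  x = 1: f ≡ 0 at y ∈ {3}; g ≡ 0 at y ∈ {1}; common: ∅.
  x = 2: f ≡ 0 at y ∈ {0}; g ≡ 0 at y ∈ {0}; common: {0}.
  x = 3: f ≡ 0 at y ∈ {4}; g ≡ 0 at y ∈ {6}; common: ∅.
  x = 4: f ≡ 0 at y ∈ {1}; g ≡ 0 at y ∈ {5}; common: ∅.
  x = 5: f ≡ 0 at y ∈ {5}; g ≡ 0 at y ∈ {4}; common: ∅.
  x = 6: f ≡ 0 at y ∈ {2}; g ≡ 0 at y ∈ {3}; common: ∅.
Collecting: common zeros = {(2, 0)}, so the count is 1.
Comparison with the Bézout bound: 1 ≤ 1 = deg(f)·deg(g), as expected for curves with no common component (the bound is attained).


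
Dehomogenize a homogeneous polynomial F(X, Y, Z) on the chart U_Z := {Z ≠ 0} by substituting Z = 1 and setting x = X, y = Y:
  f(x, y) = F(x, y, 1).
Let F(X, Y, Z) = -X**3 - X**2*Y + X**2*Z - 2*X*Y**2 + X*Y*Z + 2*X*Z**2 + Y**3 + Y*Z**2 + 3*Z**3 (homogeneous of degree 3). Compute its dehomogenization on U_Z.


f(x, y) = -x**3 - x**2*y + x**2 - 2*x*y**2 + x*y + 2*x + y**3 + y + 3

On U_Z we set Z = 1. Each monomial c·X^i·Y^j·Z^k in F becomes c·x^i·y^j·1^k = c·x^i·y^j.
Substituting Z = 1: F(X, Y, 1) = -x**3 - x**2*y + x**2 - 2*x*y**2 + x*y + 2*x + y**3 + y + 3.
Note: deg(f) ≤ deg(F) = 3; strict inequality happens when F is divisible by Z (lost terms).


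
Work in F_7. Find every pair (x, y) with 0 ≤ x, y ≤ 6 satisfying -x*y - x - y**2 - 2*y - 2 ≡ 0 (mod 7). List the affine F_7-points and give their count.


Affine F_7-points: {(1, 1), (1, 3), (2, 5), (5, 0), (6, 2), (6, 4)}; count = 6.

For each of the 49 pairs (x, y) ∈ F_7², evaluate f(x, y) mod 7. Record the zeros.
  x = 0: [0↦5, 1↦2, 2↦4, 3↦4, 4↦2, 5↦5, 6↦6]  zeros at y ∈ ∅
  x = 1: [0↦4, 1↦0, 2↦1, 3↦0, 4↦4, 5↦6, 6↦6]  zeros at y ∈ {1, 3}
  x = 2: [0↦3, 1↦5, 2↦5, 3↦3, 4↦6, 5↦0, 6↦6]  zeros at y ∈ {5}
  x = 3: [0↦2, 1↦3, 2↦2, 3↦6, 4↦1, 5↦1, 6↦6]  zeros at y ∈ ∅
  x = 4: [0↦1, 1↦1, 2↦6, 3↦2, 4↦3, 5↦2, 6↦6]  zeros at y ∈ ∅
  x = 5: [0↦0, 1↦6, 2↦3, 3↦5, 4↦5, 5↦3, 6↦6]  zeros at y ∈ {0}
  x = 6: [0↦6, 1↦4, 2↦0, 3↦1, 4↦0, 5↦4, 6↦6]  zeros at y ∈ {2, 4}
Collecting zeros: affine points = {(1, 1), (1, 3), (2, 5), (5, 0), (6, 2), (6, 4)}.
Total count |C(F_7)_aff| = 6.


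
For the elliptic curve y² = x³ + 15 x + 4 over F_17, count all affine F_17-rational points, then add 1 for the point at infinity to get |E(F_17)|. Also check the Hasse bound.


Affine points = {(0, 2), (0, 15), (2, 5), (2, 12), (3, 5), (3, 12), (4, 3), (4, 14), (5, 0), (6, 2), (6, 15), (9, 1), (9, 16), (10, 7), (10, 10), (11, 2), (11, 15), (12, 5), (12, 12), (13, 4), (13, 13), (14, 0), (15, 0)}; affine count = 23; |E(F_17)| = 24.

Discriminant check: Δ ∝ 4a³ + 27b² = 4·15³ + 27·4² = 4·3375 + 27·16 ≡ 9 (mod 17). Nonzero ⇒ E is nonsingular.
For each x ∈ F_17, compute rhs = x³ + 15·x + 4 mod 17, then count y ∈ F_17 with y² ≡ rhs.
  x = 0: rhs = 4, matching y values: 2, 15 (2 points).
  x = 1: rhs = 3, matching y values: none (0 points).
  x = 2: rhs = 8, matching y values: 5, 12 (2 points).
  x = 3: rhs = 8, matching y values: 5, 12 (2 points).
  x = 4: rhs = 9, matching y values: 3, 14 (2 points).
  x = 5: rhs = 0, matching y values: 0 (1 points).
  x = 6: rhs = 4, matching y values: 2, 15 (2 points).
  x = 7: rhs = 10, matching y values: none (0 points).
  x = 8: rhs = 7, matching y values: none (0 points).
  x = 9: rhs = 1, matching y values: 1, 16 (2 points).
  x = 10: rhs = 15, matching y values: 7, 10 (2 points).
  x = 11: rhs = 4, matching y values: 2, 15 (2 points).
  x = 12: rhs = 8, matching y values: 5, 12 (2 points).
  x = 13: rhs = 16, matching y values: 4, 13 (2 points).
  x = 14: rhs = 0, matching y values: 0 (1 points).
  x = 15: rhs = 0, matching y values: 0 (1 points).
  x = 16: rhs = 5, matching y values: none (0 points).
Total affine count: 23.
Full point count |E(F_17)| = 23 + 1 = 24.
Hasse bound: |24 − (17+1)| = |6| = 6 ≤ 2√17 ≈ 8.2462 ✓.


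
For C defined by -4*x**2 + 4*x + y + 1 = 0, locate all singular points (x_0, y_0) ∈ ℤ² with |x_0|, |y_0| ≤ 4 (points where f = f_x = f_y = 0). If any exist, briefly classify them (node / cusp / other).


No singular points in the scanned grid; C is smooth there.

Compute partial derivatives:
  f_x = 4 - 8*x.
  f_y = 1.
f_y = 1 is a nonzero constant, so f_y never vanishes: no point (x, y) can satisfy f = f_x = f_y = 0. In particular no (x, y) ∈ {−4, ..., 4}² is singular; the curve is smooth.


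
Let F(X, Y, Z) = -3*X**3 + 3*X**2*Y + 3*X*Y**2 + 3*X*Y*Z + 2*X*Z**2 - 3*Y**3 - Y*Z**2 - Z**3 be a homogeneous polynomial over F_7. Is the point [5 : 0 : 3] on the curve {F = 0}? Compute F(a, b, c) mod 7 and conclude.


F(5,0,3) ≡ 3 (mod 7); P is NOT on the curve.

Evaluate F(5, 0, 3) term-by-term (mod 7).
  -3*X**3 ↦ -3·125·1·1 = -375
  3*X**2*Y ↦ 3·25·0·1 = 0
  3*X*Y**2 ↦ 3·5·0·1 = 0
  3*X*Y*Z ↦ 3·5·0·3 = 0
  2*X*Z**2 ↦ 2·5·1·9 = 90
  -3*Y**3 ↦ -3·1·0·1 = 0
  -Y*Z**2 ↦ -1·1·0·9 = 0
  -Z**3 ↦ -1·1·1·27 = -27
Sum: F(5, 0, 3) = (-375) + (0) + (0) + (0) + (90) + (0) + (0) + (-27) = -312.
Reducing mod 7: -312 ≡ 3 (mod 7).
Since F(a, b, c) ≡ 3 ≠ 0 (mod 7), P does NOT lie on the curve.


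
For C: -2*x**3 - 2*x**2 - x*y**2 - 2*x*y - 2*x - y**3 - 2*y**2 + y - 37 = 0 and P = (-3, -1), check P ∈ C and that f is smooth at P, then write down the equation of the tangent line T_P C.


Tangent line at P: -43*x + 2*y - 127 = 0.

Step 1: f(-3, -1) = 0, so P lies on C.
Step 2: partial derivatives
  f_x(x, y) = -6*x**2 - 4*x - y**2 - 2*y - 2, f_y(x, y) = -2*x*y - 2*x - 3*y**2 - 4*y + 1.
  f_x(P) = -43, f_y(P) = 2 (gradient nonzero, so P is smooth).
Step 3: tangent line at P: -43·(x − -3) + 2·(y − -1) = 0.
Expanding: -43*x + 2*y - 127 = 0.


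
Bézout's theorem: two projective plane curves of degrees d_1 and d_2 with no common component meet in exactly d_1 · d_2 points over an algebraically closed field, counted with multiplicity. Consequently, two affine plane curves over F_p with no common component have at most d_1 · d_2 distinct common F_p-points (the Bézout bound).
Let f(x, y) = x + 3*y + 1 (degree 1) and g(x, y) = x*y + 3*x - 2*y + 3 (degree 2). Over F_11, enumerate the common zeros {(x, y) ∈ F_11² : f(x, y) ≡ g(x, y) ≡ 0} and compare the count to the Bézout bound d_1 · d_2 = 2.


Common zeros: {(0, 7), (10, 0)}; count = 2; Bézout bound = 2.

deg(f) = 1, deg(g) = 2, so Bézout bound = 2.
Scan x ∈ F_11. For each x, list the y ∈ F_11 with f(x, y) ≡ 0 and those with g(x, y) ≡ 0 (mod 11); the common zeros in that column are the intersection.
  x = 0: f ≡ 0 at y ∈ {7}; g ≡ 0 at y ∈ {7}; common: {7}.
  x = 1: f ≡ 0 at y ∈ {3}; g ≡ 0 at y ∈ {6}; common: ∅.
  x = 2: f ≡ 0 at y ∈ {10}; g ≡ 0 at y ∈ ∅; common: ∅.
  x = 3: f ≡ 0 at y ∈ {6}; g ≡ 0 at y ∈ {10}; common: ∅.
  x = 4: f ≡ 0 at y ∈ {2}; g ≡ 0 at y ∈ {9}; common: ∅.
  x = 5: f ≡ 0 at y ∈ {9}; g ≡ 0 at y ∈ {5}; common: ∅.
  x = 6: f ≡ 0 at y ∈ {5}; g ≡ 0 at y ∈ {3}; common: ∅.
  x = 7: f ≡ 0 at y ∈ {1}; g ≡ 0 at y ∈ {4}; common: ∅.
  x = 8: f ≡ 0 at y ∈ {8}; g ≡ 0 at y ∈ {1}; common: ∅.
  x = 9: f ≡ 0 at y ∈ {4}; g ≡ 0 at y ∈ {2}; common: ∅.
  x = 10: f ≡ 0 at y ∈ {0}; g ≡ 0 at y ∈ {0}; common: {0}.
Collecting: common zeros = {(0, 7), (10, 0)}, so the count is 2.
Comparison with the Bézout bound: 2 ≤ 2 = deg(f)·deg(g), as expected for curves with no common component (the bound is attained).


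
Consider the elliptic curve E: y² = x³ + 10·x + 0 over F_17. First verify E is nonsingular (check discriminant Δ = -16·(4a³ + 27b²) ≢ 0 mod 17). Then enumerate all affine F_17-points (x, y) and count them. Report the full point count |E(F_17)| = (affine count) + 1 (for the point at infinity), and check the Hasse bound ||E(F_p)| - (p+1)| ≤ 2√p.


Affine points = {(0, 0), (4, 6), (4, 11), (6, 2), (6, 15), (11, 8), (11, 9), (13, 7), (13, 10)}; affine count = 9; |E(F_17)| = 10.

Discriminant check: Δ ∝ 4a³ + 27b² = 4·10³ + 27·0² = 4·1000 + 27·0 ≡ 5 (mod 17). Nonzero ⇒ E is nonsingular.
For each x ∈ F_17, compute rhs = x³ + 10·x + 0 mod 17, then count y ∈ F_17 with y² ≡ rhs.
  x = 0: rhs = 0, matching y values: 0 (1 points).
  x = 1: rhs = 11, matching y values: none (0 points).
  x = 2: rhs = 11, matching y values: none (0 points).
  x = 3: rhs = 6, matching y values: none (0 points).
  x = 4: rhs = 2, matching y values: 6, 11 (2 points).
  x = 5: rhs = 5, matching y values: none (0 points).
  x = 6: rhs = 4, matching y values: 2, 15 (2 points).
  x = 7: rhs = 5, matching y values: none (0 points).
  x = 8: rhs = 14, matching y values: none (0 points).
  x = 9: rhs = 3, matching y values: none (0 points).
  x = 10: rhs = 12, matching y values: none (0 points).
  x = 11: rhs = 13, matching y values: 8, 9 (2 points).
  x = 12: rhs = 12, matching y values: none (0 points).
  x = 13: rhs = 15, matching y values: 7, 10 (2 points).
  x = 14: rhs = 11, matching y values: none (0 points).
  x = 15: rhs = 6, matching y values: none (0 points).
  x = 16: rhs = 6, matching y values: none (0 points).
Total affine count: 9.
Full point count |E(F_17)| = 9 + 1 = 10.
Hasse bound: |10 − (17+1)| = |-8| = 8 ≤ 2√17 ≈ 8.2462 ✓.


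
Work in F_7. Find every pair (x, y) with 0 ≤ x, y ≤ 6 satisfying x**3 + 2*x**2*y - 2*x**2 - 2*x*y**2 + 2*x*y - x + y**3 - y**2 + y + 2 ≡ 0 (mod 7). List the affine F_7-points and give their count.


Affine F_7-points: {(1, 0), (2, 0), (2, 2), (2, 3), (4, 1), (4, 2), (4, 6), (6, 0), (6, 2), (6, 4)}; count = 10.

For each of the 49 pairs (x, y) ∈ F_7², evaluate f(x, y) mod 7. Record the zeros.
  x = 0: [0↦2, 1↦3, 2↦1, 3↦2, 4↦5, 5↦2, 6↦6]  zeros at y ∈ ∅
  x = 1: [0↦0, 1↦3, 2↦6, 3↦1, 4↦1, 5↦5, 6↦5]  zeros at y ∈ {0}
  x = 2: [0↦0, 1↦2, 2↦0, 3↦0, 4↦1, 5↦2, 6↦2]  zeros at y ∈ {0, 2, 3}
  x = 3: [0↦1, 1↦6, 2↦3, 3↦5, 4↦4, 5↦6, 6↦3]  zeros at y ∈ ∅
  x = 4: [0↦2, 1↦0, 2↦0, 3↦1, 4↦2, 5↦2, 6↦0]  zeros at y ∈ {1, 2, 6}
  x = 5: [0↦2, 1↦4, 2↦4, 3↦1, 4↦1, 5↦3, 6↦6]  zeros at y ∈ ∅
  x = 6: [0↦0, 1↦3, 2↦0, 3↦4, 4↦0, 5↦1, 6↦6]  zeros at y ∈ {0, 2, 4}
Collecting zeros: affine points = {(1, 0), (2, 0), (2, 2), (2, 3), (4, 1), (4, 2), (4, 6), (6, 0), (6, 2), (6, 4)}.
Total count |C(F_7)_aff| = 10.


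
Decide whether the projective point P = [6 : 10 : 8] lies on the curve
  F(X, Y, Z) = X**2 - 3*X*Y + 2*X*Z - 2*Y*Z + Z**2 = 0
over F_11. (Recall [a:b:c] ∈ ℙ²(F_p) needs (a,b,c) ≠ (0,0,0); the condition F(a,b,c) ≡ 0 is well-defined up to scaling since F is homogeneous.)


F(6,10,8) ≡ 10 (mod 11); P is NOT on the curve.

Evaluate F(6, 10, 8) term-by-term (mod 11).
  X**2 ↦ 1·36·1·1 = 36
  -3*X*Y ↦ -3·6·10·1 = -180
  2*X*Z ↦ 2·6·1·8 = 96
  -2*Y*Z ↦ -2·1·10·8 = -160
  Z**2 ↦ 1·1·1·64 = 64
Sum: F(6, 10, 8) = (36) + (-180) + (96) + (-160) + (64) = -144.
Reducing mod 11: -144 ≡ 10 (mod 11).
Since F(a, b, c) ≡ 10 ≠ 0 (mod 11), P does NOT lie on the curve.


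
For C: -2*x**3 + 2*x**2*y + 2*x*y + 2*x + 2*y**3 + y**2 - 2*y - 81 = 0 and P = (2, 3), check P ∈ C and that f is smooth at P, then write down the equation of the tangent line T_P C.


Tangent line at P: 8*x + 70*y - 226 = 0.

Step 1: f(2, 3) = 0, so P lies on C.
Step 2: partial derivatives
  f_x(x, y) = -6*x**2 + 4*x*y + 2*y + 2, f_y(x, y) = 2*x**2 + 2*x + 6*y**2 + 2*y - 2.
  f_x(P) = 8, f_y(P) = 70 (gradient nonzero, so P is smooth).
Step 3: tangent line at P: 8·(x − 2) + 70·(y − 3) = 0.
Expanding: 8*x + 70*y - 226 = 0.


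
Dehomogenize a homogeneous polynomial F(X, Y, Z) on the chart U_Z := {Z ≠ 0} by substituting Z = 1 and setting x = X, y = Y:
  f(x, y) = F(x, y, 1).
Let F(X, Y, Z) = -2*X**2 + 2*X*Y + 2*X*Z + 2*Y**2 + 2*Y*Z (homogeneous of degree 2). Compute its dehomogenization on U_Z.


f(x, y) = -2*x**2 + 2*x*y + 2*x + 2*y**2 + 2*y

On U_Z we set Z = 1. Each monomial c·X^i·Y^j·Z^k in F becomes c·x^i·y^j·1^k = c·x^i·y^j.
Substituting Z = 1: F(X, Y, 1) = -2*x**2 + 2*x*y + 2*x + 2*y**2 + 2*y.
Note: deg(f) ≤ deg(F) = 2; strict inequality happens when F is divisible by Z (lost terms).


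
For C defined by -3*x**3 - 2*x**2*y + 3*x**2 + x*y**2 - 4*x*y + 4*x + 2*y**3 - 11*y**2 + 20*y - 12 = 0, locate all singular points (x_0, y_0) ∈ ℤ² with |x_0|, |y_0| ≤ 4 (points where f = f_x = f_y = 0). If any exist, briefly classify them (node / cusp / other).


Singular points: {(0, 2)}; classification: node.

Compute partial derivatives:
  f_x = -9*x**2 - 4*x*y + 6*x + y**2 - 4*y + 4.
  f_y = -2*x**2 + 2*x*y - 4*x + 6*y**2 - 22*y + 20.
Scan x_0 ∈ {−4, ..., 4}. For each x_0, f_y(x_0, y) is a polynomial in y; find its integer roots y ∈ {−4, ..., 4}, then test f_x and f at those candidates.
  x = -4: f_y(-4, y) = 6*y**2 - 30*y + 4; no integer root y with |y| ≤ 4.
  x = -3: f_y(-3, y) = 6*y**2 - 28*y + 14; no integer root y with |y| ≤ 4.
  x = -2: f_y(-2, y) = 6*y**2 - 26*y + 20; vanishes at y ∈ {1}. (-2, 1): f_x = -39 ≠ 0.
  x = -1: f_y(-1, y) = 6*y**2 - 24*y + 22; no integer root y with |y| ≤ 4.
  x = 0: f_y(0, y) = 6*y**2 - 22*y + 20; vanishes at y ∈ {2}. (0, 2): f_x = 0, f = 0 — SINGULAR.
  x = 1: f_y(1, y) = 6*y**2 - 20*y + 14; vanishes at y ∈ {1}. (1, 1): f_x = -6 ≠ 0.
  x = 2: f_y(2, y) = 6*y**2 - 18*y + 4; no integer root y with |y| ≤ 4.
  x = 3: f_y(3, y) = 6*y**2 - 16*y - 10; no integer root y with |y| ≤ 4.
  x = 4: f_y(4, y) = 6*y**2 - 14*y - 28; no integer root y with |y| ≤ 4.
Only singular point on the grid: (0, 2).
Classify: substitute x = 0 + u, y = 2 + v and expand: f = -3*u**3 - 2*u**2*v - u**2 + u*v**2 + 2*v**3 + v**2.
No constant or linear terms (consistent with a singular point). Quadratic part: -u**2 + v**2. Cubic part: -3*u**3 - 2*u**2*v + u*v**2 + 2*v**3.
The quadratic part v**2 - u**2 = (v − u)(v + u) splits into two distinct linear factors, so there are two distinct tangent lines y − 2 = ±(x − 0) — this is a node (ordinary double point).
Classification: node.


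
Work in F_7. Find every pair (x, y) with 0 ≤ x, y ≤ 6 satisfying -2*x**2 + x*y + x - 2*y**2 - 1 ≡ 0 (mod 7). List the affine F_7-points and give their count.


Affine F_7-points: {(2, 0), (2, 1), (3, 6), (4, 3), (4, 6), (5, 3), (6, 1), (6, 2)}; count = 8.

For each of the 49 pairs (x, y) ∈ F_7², evaluate f(x, y) mod 7. Record the zeros.
  x = 0: [0↦6, 1↦4, 2↦5, 3↦2, 4↦2, 5↦5, 6↦4]  zeros at y ∈ ∅
  x = 1: [0↦5, 1↦4, 2↦6, 3↦4, 4↦5, 5↦2, 6↦2]  zeros at y ∈ ∅
  x = 2: [0↦0, 1↦0, 2↦3, 3↦2, 4↦4, 5↦2, 6↦3]  zeros at y ∈ {0, 1}
  x = 3: [0↦5, 1↦6, 2↦3, 3↦3, 4↦6, 5↦5, 6↦0]  zeros at y ∈ {6}
  x = 4: [0↦6, 1↦1, 2↦6, 3↦0, 4↦4, 5↦4, 6↦0]  zeros at y ∈ {3, 6}
  x = 5: [0↦3, 1↦6, 2↦5, 3↦0, 4↦5, 5↦6, 6↦3]  zeros at y ∈ {3}
  x = 6: [0↦3, 1↦0, 2↦0, 3↦3, 4↦2, 5↦4, 6↦2]  zeros at y ∈ {1, 2}
Collecting zeros: affine points = {(2, 0), (2, 1), (3, 6), (4, 3), (4, 6), (5, 3), (6, 1), (6, 2)}.
Total count |C(F_7)_aff| = 8.


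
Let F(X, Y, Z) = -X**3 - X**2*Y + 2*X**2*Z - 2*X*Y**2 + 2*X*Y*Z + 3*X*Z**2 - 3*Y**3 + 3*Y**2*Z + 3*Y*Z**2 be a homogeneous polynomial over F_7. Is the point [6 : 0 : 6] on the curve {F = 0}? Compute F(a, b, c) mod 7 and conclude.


F(6,0,6) ≡ 3 (mod 7); P is NOT on the curve.

Evaluate F(6, 0, 6) term-by-term (mod 7).
  -X**3 ↦ -1·216·1·1 = -216
  -X**2*Y ↦ -1·36·0·1 = 0
  2*X**2*Z ↦ 2·36·1·6 = 432
  -2*X*Y**2 ↦ -2·6·0·1 = 0
  2*X*Y*Z ↦ 2·6·0·6 = 0
  3*X*Z**2 ↦ 3·6·1·36 = 648
  -3*Y**3 ↦ -3·1·0·1 = 0
  3*Y**2*Z ↦ 3·1·0·6 = 0
  3*Y*Z**2 ↦ 3·1·0·36 = 0
Sum: F(6, 0, 6) = (-216) + (0) + (432) + (0) + (0) + (648) + (0) + (0) + (0) = 864.
Reducing mod 7: 864 ≡ 3 (mod 7).
Since F(a, b, c) ≡ 3 ≠ 0 (mod 7), P does NOT lie on the curve.


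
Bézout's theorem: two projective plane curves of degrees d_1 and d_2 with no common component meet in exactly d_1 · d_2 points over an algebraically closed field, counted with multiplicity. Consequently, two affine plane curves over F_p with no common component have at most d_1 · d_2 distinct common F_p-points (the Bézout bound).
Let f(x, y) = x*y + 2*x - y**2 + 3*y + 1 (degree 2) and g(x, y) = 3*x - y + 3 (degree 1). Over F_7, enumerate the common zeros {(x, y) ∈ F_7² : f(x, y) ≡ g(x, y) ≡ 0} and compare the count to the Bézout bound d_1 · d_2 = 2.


Common zeros: ∅; count = 0; Bézout bound = 2.

deg(f) = 2, deg(g) = 1, so Bézout bound = 2.
Scan x ∈ F_7. For each x, list the y ∈ F_7 with f(x, y) ≡ 0 and those with g(x, y) ≡ 0 (mod 7); the common zeros in that column are the intersection.
  x = 0: f ≡ 0 at y ∈ ∅; g ≡ 0 at y ∈ {3}; common: ∅.
  x = 1: f ≡ 0 at y ∈ {2}; g ≡ 0 at y ∈ {6}; common: ∅.
  x = 2: f ≡ 0 at y ∈ ∅; g ≡ 0 at y ∈ {2}; common: ∅.
  x = 3: f ≡ 0 at y ∈ {0, 6}; g ≡ 0 at y ∈ {5}; common: ∅.
  x = 4: f ≡ 0 at y ∈ {3, 4}; g ≡ 0 at y ∈ {1}; common: ∅.
  x = 5: f ≡ 0 at y ∈ ∅; g ≡ 0 at y ∈ {4}; common: ∅.
  x = 6: f ≡ 0 at y ∈ {1}; g ≡ 0 at y ∈ {0}; common: ∅.
Collecting: common zeros = ∅, so the count is 0.
Comparison with the Bézout bound: 0 ≤ 2 = deg(f)·deg(g), as expected for curves with no common component (the affine F_7-count falls short of the bound because intersections may lie at infinity, over extension fields, or carry multiplicity).


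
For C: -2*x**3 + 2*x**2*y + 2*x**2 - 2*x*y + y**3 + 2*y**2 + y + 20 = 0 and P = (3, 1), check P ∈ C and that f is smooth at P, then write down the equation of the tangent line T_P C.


Tangent line at P: -32*x + 20*y + 76 = 0.

Step 1: f(3, 1) = 0, so P lies on C.
Step 2: partial derivatives
  f_x(x, y) = -6*x**2 + 4*x*y + 4*x - 2*y, f_y(x, y) = 2*x**2 - 2*x + 3*y**2 + 4*y + 1.
  f_x(P) = -32, f_y(P) = 20 (gradient nonzero, so P is smooth).
Step 3: tangent line at P: -32·(x − 3) + 20·(y − 1) = 0.
Expanding: -32*x + 20*y + 76 = 0.


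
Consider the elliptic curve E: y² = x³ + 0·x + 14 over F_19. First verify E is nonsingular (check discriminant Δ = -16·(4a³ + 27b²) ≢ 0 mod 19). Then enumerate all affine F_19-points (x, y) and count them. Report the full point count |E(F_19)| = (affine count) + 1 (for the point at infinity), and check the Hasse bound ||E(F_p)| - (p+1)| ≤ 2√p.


Affine points = {(5, 5), (5, 14), (10, 8), (10, 11), (13, 8), (13, 11), (15, 8), (15, 11), (16, 5), (16, 14), (17, 5), (17, 14)}; affine count = 12; |E(F_19)| = 13.

Discriminant check: Δ ∝ 4a³ + 27b² = 4·0³ + 27·14² = 4·0 + 27·196 ≡ 10 (mod 19). Nonzero ⇒ E is nonsingular.
For each x ∈ F_19, compute rhs = x³ + 0·x + 14 mod 19, then count y ∈ F_19 with y² ≡ rhs.
  x = 0: rhs = 14, matching y values: none (0 points).
  x = 1: rhs = 15, matching y values: none (0 points).
  x = 2: rhs = 3, matching y values: none (0 points).
  x = 3: rhs = 3, matching y values: none (0 points).
  x = 4: rhs = 2, matching y values: none (0 points).
  x = 5: rhs = 6, matching y values: 5, 14 (2 points).
  x = 6: rhs = 2, matching y values: none (0 points).
  x = 7: rhs = 15, matching y values: none (0 points).
  x = 8: rhs = 13, matching y values: none (0 points).
  x = 9: rhs = 2, matching y values: none (0 points).
  x = 10: rhs = 7, matching y values: 8, 11 (2 points).
  x = 11: rhs = 15, matching y values: none (0 points).
  x = 12: rhs = 13, matching y values: none (0 points).
  x = 13: rhs = 7, matching y values: 8, 11 (2 points).
  x = 14: rhs = 3, matching y values: none (0 points).
  x = 15: rhs = 7, matching y values: 8, 11 (2 points).
  x = 16: rhs = 6, matching y values: 5, 14 (2 points).
  x = 17: rhs = 6, matching y values: 5, 14 (2 points).
  x = 18: rhs = 13, matching y values: none (0 points).
Total affine count: 12.
Full point count |E(F_19)| = 12 + 1 = 13.
Hasse bound: |13 − (19+1)| = |-7| = 7 ≤ 2√19 ≈ 8.7178 ✓.


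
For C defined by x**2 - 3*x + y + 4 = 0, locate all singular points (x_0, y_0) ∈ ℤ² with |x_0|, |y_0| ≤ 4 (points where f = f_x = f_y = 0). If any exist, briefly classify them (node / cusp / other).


No singular points in the scanned grid; C is smooth there.

Compute partial derivatives:
  f_x = 2*x - 3.
  f_y = 1.
f_y = 1 is a nonzero constant, so f_y never vanishes: no point (x, y) can satisfy f = f_x = f_y = 0. In particular no (x, y) ∈ {−4, ..., 4}² is singular; the curve is smooth.


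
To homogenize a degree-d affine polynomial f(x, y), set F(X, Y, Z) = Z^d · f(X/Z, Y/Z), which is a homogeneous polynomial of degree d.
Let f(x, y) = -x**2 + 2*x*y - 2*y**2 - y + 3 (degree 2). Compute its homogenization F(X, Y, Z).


F(X, Y, Z) = -X**2 + 2*X*Y - 2*Y**2 - Y*Z + 3*Z**2

deg(f) = 2.
Substitute x = X/Z, y = Y/Z into f, then multiply by Z^2.
  monomial -1·x^2·y^0 ↦ -1·X^2·Y^0·Z^0.
  monomial 2·x^1·y^1 ↦ 2·X^1·Y^1·Z^0.
  monomial -2·x^0·y^2 ↦ -2·X^0·Y^2·Z^0.
  monomial -1·x^0·y^1 ↦ -1·X^0·Y^1·Z^1.
  monomial 3·x^0·y^0 ↦ 3·X^0·Y^0·Z^2.
Collecting: F(X, Y, Z) = -X**2 + 2*X*Y - 2*Y**2 - Y*Z + 3*Z**2.


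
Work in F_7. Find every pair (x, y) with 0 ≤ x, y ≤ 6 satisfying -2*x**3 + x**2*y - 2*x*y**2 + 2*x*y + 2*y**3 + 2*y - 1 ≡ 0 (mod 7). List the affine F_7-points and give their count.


Affine F_7-points: {(0, 5), (3, 1), (6, 6)}; count = 3.

For each of the 49 pairs (x, y) ∈ F_7², evaluate f(x, y) mod 7. Record the zeros.
  x = 0: [0↦6, 1↦3, 2↦5, 3↦3, 4↦2, 5↦0, 6↦2]  zeros at y ∈ {5}
  x = 1: [0↦4, 1↦2, 2↦1, 3↦6, 4↦1, 5↦5, 6↦2]  zeros at y ∈ ∅
  x = 2: [0↦4, 1↦5, 2↦3, 3↦3, 4↦3, 5↦1, 6↦2]  zeros at y ∈ ∅
  x = 3: [0↦1, 1↦0, 2↦6, 3↦3, 4↦3, 5↦4, 6↦4]  zeros at y ∈ {1}
  x = 4: [0↦4, 1↦3, 2↦5, 3↦1, 4↦3, 5↦2, 6↦3]  zeros at y ∈ ∅
  x = 5: [0↦1, 1↦2, 2↦2, 3↦6, 4↦5, 5↦4, 6↦1]  zeros at y ∈ ∅
  x = 6: [0↦1, 1↦6, 2↦6, 3↦6, 4↦4, 5↦5, 6↦0]  zeros at y ∈ {6}
Collecting zeros: affine points = {(0, 5), (3, 1), (6, 6)}.
Total count |C(F_7)_aff| = 3.


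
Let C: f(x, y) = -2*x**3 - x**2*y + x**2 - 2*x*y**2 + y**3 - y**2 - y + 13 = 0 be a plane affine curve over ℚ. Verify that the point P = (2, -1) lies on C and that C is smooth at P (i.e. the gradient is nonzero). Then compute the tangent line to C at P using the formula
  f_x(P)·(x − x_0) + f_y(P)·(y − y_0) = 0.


Tangent line at P: -18*x + 8*y + 44 = 0.

Step 1: f(2, -1) = 0, so P lies on C.
Step 2: partial derivatives
  f_x(x, y) = -6*x**2 - 2*x*y + 2*x - 2*y**2, f_y(x, y) = -x**2 - 4*x*y + 3*y**2 - 2*y - 1.
  f_x(P) = -18, f_y(P) = 8 (gradient nonzero, so P is smooth).
Step 3: tangent line at P: -18·(x − 2) + 8·(y − -1) = 0.
Expanding: -18*x + 8*y + 44 = 0.


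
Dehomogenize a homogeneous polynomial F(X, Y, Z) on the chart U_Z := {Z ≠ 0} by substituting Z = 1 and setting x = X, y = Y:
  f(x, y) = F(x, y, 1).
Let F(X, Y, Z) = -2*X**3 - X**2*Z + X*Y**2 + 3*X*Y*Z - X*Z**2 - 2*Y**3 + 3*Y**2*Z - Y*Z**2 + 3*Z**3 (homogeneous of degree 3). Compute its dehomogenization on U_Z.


f(x, y) = -2*x**3 - x**2 + x*y**2 + 3*x*y - x - 2*y**3 + 3*y**2 - y + 3

On U_Z we set Z = 1. Each monomial c·X^i·Y^j·Z^k in F becomes c·x^i·y^j·1^k = c·x^i·y^j.
Substituting Z = 1: F(X, Y, 1) = -2*x**3 - x**2 + x*y**2 + 3*x*y - x - 2*y**3 + 3*y**2 - y + 3.
Note: deg(f) ≤ deg(F) = 3; strict inequality happens when F is divisible by Z (lost terms).


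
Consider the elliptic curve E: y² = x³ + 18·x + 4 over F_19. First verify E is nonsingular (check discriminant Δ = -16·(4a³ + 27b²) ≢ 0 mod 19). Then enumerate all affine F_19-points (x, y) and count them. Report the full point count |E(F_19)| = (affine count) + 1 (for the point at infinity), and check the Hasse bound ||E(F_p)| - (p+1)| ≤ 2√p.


Affine points = {(0, 2), (0, 17), (1, 2), (1, 17), (3, 3), (3, 16), (4, 8), (4, 11), (6, 9), (6, 10), (7, 6), (7, 13), (10, 5), (10, 14), (14, 6), (14, 13), (15, 1), (15, 18), (17, 6), (17, 13), (18, 2), (18, 17)}; affine count = 22; |E(F_19)| = 23.

Discriminant check: Δ ∝ 4a³ + 27b² = 4·18³ + 27·4² = 4·5832 + 27·16 ≡ 10 (mod 19). Nonzero ⇒ E is nonsingular.
For each x ∈ F_19, compute rhs = x³ + 18·x + 4 mod 19, then count y ∈ F_19 with y² ≡ rhs.
  x = 0: rhs = 4, matching y values: 2, 17 (2 points).
  x = 1: rhs = 4, matching y values: 2, 17 (2 points).
  x = 2: rhs = 10, matching y values: none (0 points).
  x = 3: rhs = 9, matching y values: 3, 16 (2 points).
  x = 4: rhs = 7, matching y values: 8, 11 (2 points).
  x = 5: rhs = 10, matching y values: none (0 points).
  x = 6: rhs = 5, matching y values: 9, 10 (2 points).
  x = 7: rhs = 17, matching y values: 6, 13 (2 points).
  x = 8: rhs = 14, matching y values: none (0 points).
  x = 9: rhs = 2, matching y values: none (0 points).
  x = 10: rhs = 6, matching y values: 5, 14 (2 points).
  x = 11: rhs = 13, matching y values: none (0 points).
  x = 12: rhs = 10, matching y values: none (0 points).
  x = 13: rhs = 3, matching y values: none (0 points).
  x = 14: rhs = 17, matching y values: 6, 13 (2 points).
  x = 15: rhs = 1, matching y values: 1, 18 (2 points).
  x = 16: rhs = 18, matching y values: none (0 points).
  x = 17: rhs = 17, matching y values: 6, 13 (2 points).
  x = 18: rhs = 4, matching y values: 2, 17 (2 points).
Total affine count: 22.
Full point count |E(F_19)| = 22 + 1 = 23.
Hasse bound: |23 − (19+1)| = |3| = 3 ≤ 2√19 ≈ 8.7178 ✓.


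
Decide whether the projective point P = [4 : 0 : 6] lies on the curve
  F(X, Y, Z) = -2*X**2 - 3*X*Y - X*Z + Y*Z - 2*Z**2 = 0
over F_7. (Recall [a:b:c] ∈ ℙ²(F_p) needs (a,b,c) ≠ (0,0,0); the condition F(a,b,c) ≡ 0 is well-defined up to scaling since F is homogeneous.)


F(4,0,6) ≡ 5 (mod 7); P is NOT on the curve.

Evaluate F(4, 0, 6) term-by-term (mod 7).
  -2*X**2 ↦ -2·16·1·1 = -32
  -3*X*Y ↦ -3·4·0·1 = 0
  -X*Z ↦ -1·4·1·6 = -24
  Y*Z ↦ 1·1·0·6 = 0
  -2*Z**2 ↦ -2·1·1·36 = -72
Sum: F(4, 0, 6) = (-32) + (0) + (-24) + (0) + (-72) = -128.
Reducing mod 7: -128 ≡ 5 (mod 7).
Since F(a, b, c) ≡ 5 ≠ 0 (mod 7), P does NOT lie on the curve.


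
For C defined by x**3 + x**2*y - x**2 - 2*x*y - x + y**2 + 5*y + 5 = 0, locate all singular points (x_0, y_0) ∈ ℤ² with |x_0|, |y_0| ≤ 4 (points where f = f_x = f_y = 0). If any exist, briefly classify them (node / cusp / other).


Singular points: {(1, -2)}; classification: cusp.

Compute partial derivatives:
  f_x = 3*x**2 + 2*x*y - 2*x - 2*y - 1.
  f_y = x**2 - 2*x + 2*y + 5.
Scan x_0 ∈ {−4, ..., 4}. For each x_0, f_y(x_0, y) is a polynomial in y; find its integer roots y ∈ {−4, ..., 4}, then test f_x and f at those candidates.
  x = -4: f_y(-4, y) = 2*y + 29; no integer root y with |y| ≤ 4.
  x = -3: f_y(-3, y) = 2*y + 20; no integer root y with |y| ≤ 4.
  x = -2: f_y(-2, y) = 2*y + 13; no integer root y with |y| ≤ 4.
  x = -1: f_y(-1, y) = 2*y + 8; vanishes at y ∈ {-4}. (-1, -4): f_x = 20 ≠ 0.
  x = 0: f_y(0, y) = 2*y + 5; no integer root y with |y| ≤ 4.
  x = 1: f_y(1, y) = 2*y + 4; vanishes at y ∈ {-2}. (1, -2): f_x = 0, f = 0 — SINGULAR.
  x = 2: f_y(2, y) = 2*y + 5; no integer root y with |y| ≤ 4.
  x = 3: f_y(3, y) = 2*y + 8; vanishes at y ∈ {-4}. (3, -4): f_x = 4 ≠ 0.
  x = 4: f_y(4, y) = 2*y + 13; no integer root y with |y| ≤ 4.
Only singular point on the grid: (1, -2).
Classify: substitute x = 1 + u, y = -2 + v and expand: f = u**3 + u**2*v + v**2.
No constant or linear terms (consistent with a singular point). Quadratic part: v**2. Cubic part: u**3 + u**2*v.
The quadratic part v**2 is a perfect square, so there is a single (double) tangent line v = 0, i.e. y = -2. Restricting the cubic part to that line (v = 0) leaves u**3 ≠ 0, so f is not divisible by v and the branch is v² ≈ -u**3 to lowest order — this is a cusp.
Classification: cusp.


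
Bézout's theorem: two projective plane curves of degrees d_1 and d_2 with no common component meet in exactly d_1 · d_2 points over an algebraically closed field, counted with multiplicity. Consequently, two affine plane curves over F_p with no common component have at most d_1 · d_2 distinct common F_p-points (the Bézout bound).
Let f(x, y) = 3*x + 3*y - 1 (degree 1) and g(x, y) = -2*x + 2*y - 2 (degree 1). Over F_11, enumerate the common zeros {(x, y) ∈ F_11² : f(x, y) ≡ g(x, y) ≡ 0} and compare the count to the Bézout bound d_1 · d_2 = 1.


Common zeros: {(7, 8)}; count = 1; Bézout bound = 1.

deg(f) = 1, deg(g) = 1, so Bézout bound = 1.
Scan x ∈ F_11. For each x, list the y ∈ F_11 with f(x, y) ≡ 0 and those with g(x, y) ≡ 0 (mod 11); the common zeros in that column are the intersection.
  x = 0: f ≡ 0 at y ∈ {4}; g ≡ 0 at y ∈ {1}; common: ∅.
  x = 1: f ≡ 0 at y ∈ {3}; g ≡ 0 at y ∈ {2}; common: ∅.
  x = 2: f ≡ 0 at y ∈ {2}; g ≡ 0 at y ∈ {3}; common: ∅.
  x = 3: f ≡ 0 at y ∈ {1}; g ≡ 0 at y ∈ {4}; common: ∅.
  x = 4: f ≡ 0 at y ∈ {0}; g ≡ 0 at y ∈ {5}; common: ∅.
  x = 5: f ≡ 0 at y ∈ {10}; g ≡ 0 at y ∈ {6}; common: ∅.
  x = 6: f ≡ 0 at y ∈ {9}; g ≡ 0 at y ∈ {7}; common: ∅.
  x = 7: f ≡ 0 at y ∈ {8}; g ≡ 0 at y ∈ {8}; common: {8}.
  x = 8: f ≡ 0 at y ∈ {7}; g ≡ 0 at y ∈ {9}; common: ∅.
  x = 9: f ≡ 0 at y ∈ {6}; g ≡ 0 at y ∈ {10}; common: ∅.
  x = 10: f ≡ 0 at y ∈ {5}; g ≡ 0 at y ∈ {0}; common: ∅.
Collecting: common zeros = {(7, 8)}, so the count is 1.
Comparison with the Bézout bound: 1 ≤ 1 = deg(f)·deg(g), as expected for curves with no common component (the bound is attained).
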